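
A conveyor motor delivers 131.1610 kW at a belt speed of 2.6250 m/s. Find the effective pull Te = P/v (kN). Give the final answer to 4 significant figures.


Te = P / v = 131.1610 / 2.6250
Te = 49.97 kN


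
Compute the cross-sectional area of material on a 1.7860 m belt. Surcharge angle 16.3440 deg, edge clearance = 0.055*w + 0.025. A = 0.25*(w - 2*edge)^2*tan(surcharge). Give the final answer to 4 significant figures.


edge = 0.055*1.7860 + 0.025 = 0.12323 m
ew = 1.7860 - 2*0.12323 = 1.53954 m
A = 0.25 * 1.53954^2 * tan(16.3440 deg)
A = 0.1738 m^2


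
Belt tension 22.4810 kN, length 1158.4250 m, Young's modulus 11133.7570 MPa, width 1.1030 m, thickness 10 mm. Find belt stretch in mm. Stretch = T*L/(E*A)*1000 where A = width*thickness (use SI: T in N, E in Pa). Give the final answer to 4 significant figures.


A = 1.1030 * 0.01 = 0.01103 m^2
Stretch = 22.4810*1000 * 1158.4250 / (11133.7570e6 * 0.01103) * 1000
Stretch = 212.1 mm


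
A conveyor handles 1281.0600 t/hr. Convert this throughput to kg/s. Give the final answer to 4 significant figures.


m_dot = 1281.0600 * 1000 / 3600
m_dot = 355.9 kg/s


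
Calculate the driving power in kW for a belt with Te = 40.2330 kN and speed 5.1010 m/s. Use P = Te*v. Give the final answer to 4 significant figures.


P = Te * v = 40.2330 * 5.1010
P = 205.2 kW


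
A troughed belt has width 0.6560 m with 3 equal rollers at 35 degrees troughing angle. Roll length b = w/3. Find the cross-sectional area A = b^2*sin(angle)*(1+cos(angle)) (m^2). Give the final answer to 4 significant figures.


b = 0.6560/3 = 0.218667 m
A = 0.218667^2 * sin(35 deg) * (1 + cos(35 deg))
A = 0.04989 m^2


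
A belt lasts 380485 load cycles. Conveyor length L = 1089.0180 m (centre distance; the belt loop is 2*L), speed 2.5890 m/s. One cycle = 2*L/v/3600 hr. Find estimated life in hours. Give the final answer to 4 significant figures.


cycle_time = 2 * 1089.0180 / 2.5890 / 3600 = 0.233685 hr
life = 380485 * 0.233685 = 88910 hours


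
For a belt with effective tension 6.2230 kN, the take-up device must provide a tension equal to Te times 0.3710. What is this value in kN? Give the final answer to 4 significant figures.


T_tu = 6.2230 * 0.3710
T_tu = 2.309 kN


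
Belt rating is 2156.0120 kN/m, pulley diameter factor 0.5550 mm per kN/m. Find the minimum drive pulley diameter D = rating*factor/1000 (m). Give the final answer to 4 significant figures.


D = 2156.0120 * 0.5550 / 1000
D = 1.197 m


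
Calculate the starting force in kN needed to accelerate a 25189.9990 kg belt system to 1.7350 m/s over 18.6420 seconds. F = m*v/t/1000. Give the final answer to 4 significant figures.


F = 25189.9990 * 1.7350 / 18.6420 / 1000
F = 2.344 kN


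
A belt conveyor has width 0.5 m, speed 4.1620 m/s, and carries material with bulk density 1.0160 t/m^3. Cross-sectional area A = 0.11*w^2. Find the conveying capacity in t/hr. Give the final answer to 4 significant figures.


A = 0.11 * 0.5^2 = 0.0275 m^2
C = 0.0275 * 4.1620 * 1.0160 * 3600
C = 418.6 t/hr


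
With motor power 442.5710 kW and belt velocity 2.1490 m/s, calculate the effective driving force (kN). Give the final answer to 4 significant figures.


Te = P / v = 442.5710 / 2.1490
Te = 205.9 kN


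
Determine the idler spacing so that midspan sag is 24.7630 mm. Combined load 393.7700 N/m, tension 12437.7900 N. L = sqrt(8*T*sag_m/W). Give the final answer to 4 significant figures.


sag = 24.7630/1000 = 0.024763 m
L = sqrt(8 * 12437.7900 * 0.024763 / 393.7700)
L = 2.501 m


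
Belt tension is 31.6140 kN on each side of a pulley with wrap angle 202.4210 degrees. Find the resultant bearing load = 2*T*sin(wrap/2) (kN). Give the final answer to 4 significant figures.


F = 2 * 31.6140 * sin(202.4210/2 deg)
F = 62.02 kN


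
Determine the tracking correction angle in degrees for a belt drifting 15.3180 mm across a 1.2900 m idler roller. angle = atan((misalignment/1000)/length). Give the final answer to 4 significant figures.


misalign_m = 15.3180 / 1000 = 0.015318 m
angle = atan(0.015318 / 1.2900)
angle = 0.6803 deg


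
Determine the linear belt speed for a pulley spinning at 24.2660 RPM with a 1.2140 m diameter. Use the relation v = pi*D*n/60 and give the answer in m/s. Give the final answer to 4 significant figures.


v = pi * 1.2140 * 24.2660 / 60
v = 1.542 m/s


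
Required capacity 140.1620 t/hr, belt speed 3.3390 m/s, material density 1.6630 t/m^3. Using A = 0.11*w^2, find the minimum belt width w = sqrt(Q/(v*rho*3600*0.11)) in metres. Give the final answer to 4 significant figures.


A_req = 140.1620 / (3.3390 * 1.6630 * 3600) = 0.00701163 m^2
w = sqrt(0.00701163 / 0.11)
w = 0.2525 m


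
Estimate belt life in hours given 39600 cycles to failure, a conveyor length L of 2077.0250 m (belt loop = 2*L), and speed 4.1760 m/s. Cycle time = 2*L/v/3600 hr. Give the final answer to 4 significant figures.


cycle_time = 2 * 2077.0250 / 4.1760 / 3600 = 0.276318 hr
life = 39600 * 0.276318 = 10940 hours


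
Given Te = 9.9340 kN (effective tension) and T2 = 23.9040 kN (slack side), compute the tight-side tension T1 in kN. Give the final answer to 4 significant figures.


T1 = Te + T2 = 9.9340 + 23.9040
T1 = 33.84 kN


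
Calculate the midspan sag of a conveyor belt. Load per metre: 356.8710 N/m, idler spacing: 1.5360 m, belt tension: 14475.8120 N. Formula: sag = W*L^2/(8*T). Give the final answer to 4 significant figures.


sag = 356.8710 * 1.5360^2 / (8 * 14475.8120)
sag = 0.007270 m


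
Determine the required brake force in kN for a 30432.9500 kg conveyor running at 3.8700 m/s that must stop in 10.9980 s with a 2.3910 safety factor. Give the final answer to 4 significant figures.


F = 30432.9500 * 3.8700 / 10.9980 * 2.3910 / 1000
F = 25.60 kN


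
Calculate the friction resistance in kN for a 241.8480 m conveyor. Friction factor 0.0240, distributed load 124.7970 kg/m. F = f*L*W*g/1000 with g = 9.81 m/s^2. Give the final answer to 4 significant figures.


F = 0.0240 * 241.8480 * 124.7970 * 9.81 / 1000
F = 7.106 kN


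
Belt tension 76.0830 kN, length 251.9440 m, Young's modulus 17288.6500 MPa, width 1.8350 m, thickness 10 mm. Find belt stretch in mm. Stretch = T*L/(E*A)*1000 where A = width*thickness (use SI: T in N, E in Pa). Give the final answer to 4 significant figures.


A = 1.8350 * 0.01 = 0.01835 m^2
Stretch = 76.0830*1000 * 251.9440 / (17288.6500e6 * 0.01835) * 1000
Stretch = 60.42 mm


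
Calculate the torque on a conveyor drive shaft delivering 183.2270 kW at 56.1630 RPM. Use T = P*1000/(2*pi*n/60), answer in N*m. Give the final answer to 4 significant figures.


omega = 2*pi*56.1630/60 = 5.88138 rad/s
T = 183.2270*1000 / 5.88138
T = 31150 N*m


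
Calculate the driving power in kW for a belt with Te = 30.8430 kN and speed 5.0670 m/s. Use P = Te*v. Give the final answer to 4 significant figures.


P = Te * v = 30.8430 * 5.0670
P = 156.3 kW


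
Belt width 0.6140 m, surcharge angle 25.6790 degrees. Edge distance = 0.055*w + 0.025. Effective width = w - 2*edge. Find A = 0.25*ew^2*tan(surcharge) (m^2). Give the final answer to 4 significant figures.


edge = 0.055*0.6140 + 0.025 = 0.05877 m
ew = 0.6140 - 2*0.05877 = 0.49646 m
A = 0.25 * 0.49646^2 * tan(25.6790 deg)
A = 0.02963 m^2


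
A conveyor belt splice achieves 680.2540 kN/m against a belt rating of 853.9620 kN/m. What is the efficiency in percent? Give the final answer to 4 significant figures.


Eff = 680.2540 / 853.9620 * 100
Eff = 79.66 %


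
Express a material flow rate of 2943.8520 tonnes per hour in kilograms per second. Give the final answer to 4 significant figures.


m_dot = 2943.8520 * 1000 / 3600
m_dot = 817.7 kg/s


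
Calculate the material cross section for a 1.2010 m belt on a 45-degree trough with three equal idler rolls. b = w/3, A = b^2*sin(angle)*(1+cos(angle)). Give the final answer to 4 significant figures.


b = 1.2010/3 = 0.400333 m
A = 0.400333^2 * sin(45 deg) * (1 + cos(45 deg))
A = 0.1935 m^2


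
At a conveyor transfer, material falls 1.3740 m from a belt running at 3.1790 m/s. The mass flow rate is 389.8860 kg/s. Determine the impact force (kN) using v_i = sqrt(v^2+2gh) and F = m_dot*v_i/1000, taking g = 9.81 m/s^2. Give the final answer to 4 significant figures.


v_i = sqrt(3.1790^2 + 2*9.81*1.3740) = 6.08801 m/s
F = 389.8860 * 6.08801 / 1000
F = 2.374 kN


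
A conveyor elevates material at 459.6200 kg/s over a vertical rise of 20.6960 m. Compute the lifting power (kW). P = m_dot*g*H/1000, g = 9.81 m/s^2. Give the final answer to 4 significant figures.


P = 459.6200 * 9.81 * 20.6960 / 1000
P = 93.32 kW


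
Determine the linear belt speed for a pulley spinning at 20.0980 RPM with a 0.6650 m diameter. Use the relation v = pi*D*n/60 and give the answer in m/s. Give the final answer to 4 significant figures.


v = pi * 0.6650 * 20.0980 / 60
v = 0.6998 m/s


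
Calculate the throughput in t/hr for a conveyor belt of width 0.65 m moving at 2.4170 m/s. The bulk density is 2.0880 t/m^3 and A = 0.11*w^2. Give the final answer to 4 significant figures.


A = 0.11 * 0.65^2 = 0.046475 m^2
C = 0.046475 * 2.4170 * 2.0880 * 3600
C = 844.4 t/hr


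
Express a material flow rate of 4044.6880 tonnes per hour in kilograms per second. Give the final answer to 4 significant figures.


m_dot = 4044.6880 * 1000 / 3600
m_dot = 1124 kg/s


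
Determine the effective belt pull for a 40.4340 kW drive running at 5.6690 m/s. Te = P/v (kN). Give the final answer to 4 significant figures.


Te = P / v = 40.4340 / 5.6690
Te = 7.132 kN


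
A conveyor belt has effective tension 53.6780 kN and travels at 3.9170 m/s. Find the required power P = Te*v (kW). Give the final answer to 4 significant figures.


P = Te * v = 53.6780 * 3.9170
P = 210.3 kW


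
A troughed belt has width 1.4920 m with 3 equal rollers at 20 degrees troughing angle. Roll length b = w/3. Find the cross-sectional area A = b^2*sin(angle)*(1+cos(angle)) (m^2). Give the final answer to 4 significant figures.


b = 1.4920/3 = 0.497333 m
A = 0.497333^2 * sin(20 deg) * (1 + cos(20 deg))
A = 0.1641 m^2


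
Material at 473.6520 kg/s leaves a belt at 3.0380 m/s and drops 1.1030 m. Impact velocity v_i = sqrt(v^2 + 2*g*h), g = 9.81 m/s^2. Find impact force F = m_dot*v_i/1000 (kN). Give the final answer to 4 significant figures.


v_i = sqrt(3.0380^2 + 2*9.81*1.1030) = 5.55611 m/s
F = 473.6520 * 5.55611 / 1000
F = 2.632 kN


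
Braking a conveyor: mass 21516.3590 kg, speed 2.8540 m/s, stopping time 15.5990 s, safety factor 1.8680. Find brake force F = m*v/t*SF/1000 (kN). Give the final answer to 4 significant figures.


F = 21516.3590 * 2.8540 / 15.5990 * 1.8680 / 1000
F = 7.354 kN


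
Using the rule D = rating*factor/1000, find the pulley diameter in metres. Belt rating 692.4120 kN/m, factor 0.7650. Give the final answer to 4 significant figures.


D = 692.4120 * 0.7650 / 1000
D = 0.5297 m


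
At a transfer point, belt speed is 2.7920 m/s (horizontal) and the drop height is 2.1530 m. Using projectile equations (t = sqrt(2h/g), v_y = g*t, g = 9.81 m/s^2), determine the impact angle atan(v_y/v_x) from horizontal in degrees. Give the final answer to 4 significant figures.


t = sqrt(2*2.1530/9.81) = 0.662525 s
v_y = 9.81 * 0.662525 = 6.49937 m/s
angle = atan(6.49937 / 2.7920) = 66.75 deg


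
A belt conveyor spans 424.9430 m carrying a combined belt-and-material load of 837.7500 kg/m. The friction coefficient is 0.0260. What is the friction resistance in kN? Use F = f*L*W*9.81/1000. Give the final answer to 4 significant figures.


F = 0.0260 * 424.9430 * 837.7500 * 9.81 / 1000
F = 90.80 kN


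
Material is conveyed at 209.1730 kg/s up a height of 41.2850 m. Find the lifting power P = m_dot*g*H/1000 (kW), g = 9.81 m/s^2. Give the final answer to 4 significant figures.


P = 209.1730 * 9.81 * 41.2850 / 1000
P = 84.72 kW


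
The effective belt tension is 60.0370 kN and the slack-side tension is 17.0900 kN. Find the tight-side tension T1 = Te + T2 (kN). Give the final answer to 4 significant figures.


T1 = Te + T2 = 60.0370 + 17.0900
T1 = 77.13 kN


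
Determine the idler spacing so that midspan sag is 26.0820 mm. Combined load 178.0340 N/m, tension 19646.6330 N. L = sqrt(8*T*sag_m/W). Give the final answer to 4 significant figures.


sag = 26.0820/1000 = 0.026082 m
L = sqrt(8 * 19646.6330 * 0.026082 / 178.0340)
L = 4.799 m


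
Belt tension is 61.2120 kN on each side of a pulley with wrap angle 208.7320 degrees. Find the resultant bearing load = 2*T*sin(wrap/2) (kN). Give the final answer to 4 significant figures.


F = 2 * 61.2120 * sin(208.7320/2 deg)
F = 118.6 kN


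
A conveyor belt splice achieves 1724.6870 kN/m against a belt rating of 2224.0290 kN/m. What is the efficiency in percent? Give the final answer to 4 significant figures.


Eff = 1724.6870 / 2224.0290 * 100
Eff = 77.55 %


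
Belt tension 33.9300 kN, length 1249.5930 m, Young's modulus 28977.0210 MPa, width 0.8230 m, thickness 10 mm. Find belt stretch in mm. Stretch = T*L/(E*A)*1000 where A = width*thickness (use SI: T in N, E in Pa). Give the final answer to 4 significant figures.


A = 0.8230 * 0.01 = 0.00823 m^2
Stretch = 33.9300*1000 * 1249.5930 / (28977.0210e6 * 0.00823) * 1000
Stretch = 177.8 mm


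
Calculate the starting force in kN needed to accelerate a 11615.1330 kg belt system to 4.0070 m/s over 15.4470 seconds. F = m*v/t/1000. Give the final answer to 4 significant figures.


F = 11615.1330 * 4.0070 / 15.4470 / 1000
F = 3.013 kN


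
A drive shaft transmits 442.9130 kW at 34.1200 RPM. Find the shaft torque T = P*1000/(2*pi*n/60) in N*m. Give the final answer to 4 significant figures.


omega = 2*pi*34.1200/60 = 3.57304 rad/s
T = 442.9130*1000 / 3.57304
T = 124000 N*m


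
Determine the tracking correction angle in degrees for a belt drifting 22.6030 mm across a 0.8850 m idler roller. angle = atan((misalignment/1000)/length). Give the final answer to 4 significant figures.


misalign_m = 22.6030 / 1000 = 0.022603 m
angle = atan(0.022603 / 0.8850)
angle = 1.463 deg


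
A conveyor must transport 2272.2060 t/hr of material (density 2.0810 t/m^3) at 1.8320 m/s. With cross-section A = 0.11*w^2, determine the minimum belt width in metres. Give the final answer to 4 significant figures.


A_req = 2272.2060 / (1.8320 * 2.0810 * 3600) = 0.165557 m^2
w = sqrt(0.165557 / 0.11)
w = 1.227 m


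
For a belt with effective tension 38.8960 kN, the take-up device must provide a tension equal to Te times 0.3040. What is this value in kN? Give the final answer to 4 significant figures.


T_tu = 38.8960 * 0.3040
T_tu = 11.82 kN


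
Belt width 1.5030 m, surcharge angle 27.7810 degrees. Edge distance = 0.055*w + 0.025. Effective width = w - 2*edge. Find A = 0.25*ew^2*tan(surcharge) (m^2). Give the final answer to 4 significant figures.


edge = 0.055*1.5030 + 0.025 = 0.107665 m
ew = 1.5030 - 2*0.107665 = 1.28767 m
A = 0.25 * 1.28767^2 * tan(27.7810 deg)
A = 0.2184 m^2


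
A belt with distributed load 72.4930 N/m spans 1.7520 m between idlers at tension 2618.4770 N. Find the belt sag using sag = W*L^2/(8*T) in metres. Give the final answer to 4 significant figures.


sag = 72.4930 * 1.7520^2 / (8 * 2618.4770)
sag = 0.01062 m


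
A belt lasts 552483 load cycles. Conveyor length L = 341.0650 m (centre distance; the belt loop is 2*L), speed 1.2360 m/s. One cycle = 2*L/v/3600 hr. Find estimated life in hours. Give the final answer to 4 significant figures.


cycle_time = 2 * 341.0650 / 1.2360 / 3600 = 0.153301 hr
life = 552483 * 0.153301 = 84700 hours


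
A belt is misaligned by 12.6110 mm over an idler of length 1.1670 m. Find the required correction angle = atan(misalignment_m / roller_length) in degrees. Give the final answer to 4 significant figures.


misalign_m = 12.6110 / 1000 = 0.012611 m
angle = atan(0.012611 / 1.1670)
angle = 0.6191 deg


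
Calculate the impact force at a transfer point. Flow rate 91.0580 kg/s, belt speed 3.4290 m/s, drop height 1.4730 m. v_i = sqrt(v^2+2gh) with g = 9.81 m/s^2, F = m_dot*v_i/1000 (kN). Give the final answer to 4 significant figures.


v_i = sqrt(3.4290^2 + 2*9.81*1.4730) = 6.37639 m/s
F = 91.0580 * 6.37639 / 1000
F = 0.5806 kN


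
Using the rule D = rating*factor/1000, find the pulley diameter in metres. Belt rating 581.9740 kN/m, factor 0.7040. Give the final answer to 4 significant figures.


D = 581.9740 * 0.7040 / 1000
D = 0.4097 m


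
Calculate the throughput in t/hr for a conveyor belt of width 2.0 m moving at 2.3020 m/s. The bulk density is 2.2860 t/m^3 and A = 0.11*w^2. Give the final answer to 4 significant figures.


A = 0.11 * 2.0^2 = 0.44 m^2
C = 0.44 * 2.3020 * 2.2860 * 3600
C = 8336 t/hr


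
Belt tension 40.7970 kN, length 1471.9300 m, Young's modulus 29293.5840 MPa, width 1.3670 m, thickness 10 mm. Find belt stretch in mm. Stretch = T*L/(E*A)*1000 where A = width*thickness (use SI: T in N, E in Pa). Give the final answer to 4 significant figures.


A = 1.3670 * 0.01 = 0.01367 m^2
Stretch = 40.7970*1000 * 1471.9300 / (29293.5840e6 * 0.01367) * 1000
Stretch = 150.0 mm


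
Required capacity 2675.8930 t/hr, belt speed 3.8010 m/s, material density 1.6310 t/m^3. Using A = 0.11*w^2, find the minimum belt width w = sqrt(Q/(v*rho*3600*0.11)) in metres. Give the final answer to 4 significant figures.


A_req = 2675.8930 / (3.8010 * 1.6310 * 3600) = 0.119899 m^2
w = sqrt(0.119899 / 0.11)
w = 1.044 m


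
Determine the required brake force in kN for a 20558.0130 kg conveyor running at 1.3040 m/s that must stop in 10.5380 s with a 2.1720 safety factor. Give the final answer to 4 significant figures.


F = 20558.0130 * 1.3040 / 10.5380 * 2.1720 / 1000
F = 5.525 kN


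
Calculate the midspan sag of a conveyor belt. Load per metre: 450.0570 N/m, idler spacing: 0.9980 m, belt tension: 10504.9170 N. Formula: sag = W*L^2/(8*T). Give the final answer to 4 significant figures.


sag = 450.0570 * 0.9980^2 / (8 * 10504.9170)
sag = 0.005334 m


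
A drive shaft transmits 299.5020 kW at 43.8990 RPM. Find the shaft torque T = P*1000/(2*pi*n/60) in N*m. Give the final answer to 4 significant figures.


omega = 2*pi*43.8990/60 = 4.59709 rad/s
T = 299.5020*1000 / 4.59709
T = 65150 N*m


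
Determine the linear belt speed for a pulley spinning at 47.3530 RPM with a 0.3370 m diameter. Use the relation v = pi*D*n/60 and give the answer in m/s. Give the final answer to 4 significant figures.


v = pi * 0.3370 * 47.3530 / 60
v = 0.8356 m/s


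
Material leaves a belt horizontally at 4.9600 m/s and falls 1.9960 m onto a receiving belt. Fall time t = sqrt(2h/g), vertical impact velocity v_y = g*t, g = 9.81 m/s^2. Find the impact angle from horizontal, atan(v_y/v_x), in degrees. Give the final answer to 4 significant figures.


t = sqrt(2*1.9960/9.81) = 0.637912 s
v_y = 9.81 * 0.637912 = 6.25792 m/s
angle = atan(6.25792 / 4.9600) = 51.60 deg


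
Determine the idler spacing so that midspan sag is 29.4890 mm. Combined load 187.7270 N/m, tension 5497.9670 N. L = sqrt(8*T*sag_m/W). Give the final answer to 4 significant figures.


sag = 29.4890/1000 = 0.029489 m
L = sqrt(8 * 5497.9670 * 0.029489 / 187.7270)
L = 2.629 m


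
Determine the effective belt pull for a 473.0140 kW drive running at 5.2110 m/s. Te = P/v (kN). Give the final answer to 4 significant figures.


Te = P / v = 473.0140 / 5.2110
Te = 90.77 kN


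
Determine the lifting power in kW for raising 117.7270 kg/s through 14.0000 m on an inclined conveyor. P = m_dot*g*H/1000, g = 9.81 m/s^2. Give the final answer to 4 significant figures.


P = 117.7270 * 9.81 * 14.0000 / 1000
P = 16.17 kW


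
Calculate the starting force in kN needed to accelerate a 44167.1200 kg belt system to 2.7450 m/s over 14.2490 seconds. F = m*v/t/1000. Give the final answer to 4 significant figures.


F = 44167.1200 * 2.7450 / 14.2490 / 1000
F = 8.509 kN


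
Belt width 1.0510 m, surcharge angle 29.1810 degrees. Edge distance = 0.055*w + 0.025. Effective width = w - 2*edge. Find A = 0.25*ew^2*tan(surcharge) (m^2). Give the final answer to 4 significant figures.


edge = 0.055*1.0510 + 0.025 = 0.082805 m
ew = 1.0510 - 2*0.082805 = 0.88539 m
A = 0.25 * 0.88539^2 * tan(29.1810 deg)
A = 0.1094 m^2


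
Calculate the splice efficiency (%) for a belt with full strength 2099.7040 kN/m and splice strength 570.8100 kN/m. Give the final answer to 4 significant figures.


Eff = 570.8100 / 2099.7040 * 100
Eff = 27.19 %


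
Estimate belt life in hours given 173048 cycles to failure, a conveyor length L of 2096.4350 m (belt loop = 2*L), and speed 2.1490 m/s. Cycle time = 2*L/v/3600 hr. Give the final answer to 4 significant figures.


cycle_time = 2 * 2096.4350 / 2.1490 / 3600 = 0.541967 hr
life = 173048 * 0.541967 = 93790 hours


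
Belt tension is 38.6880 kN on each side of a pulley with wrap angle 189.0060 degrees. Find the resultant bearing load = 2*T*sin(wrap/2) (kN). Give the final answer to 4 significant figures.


F = 2 * 38.6880 * sin(189.0060/2 deg)
F = 77.14 kN


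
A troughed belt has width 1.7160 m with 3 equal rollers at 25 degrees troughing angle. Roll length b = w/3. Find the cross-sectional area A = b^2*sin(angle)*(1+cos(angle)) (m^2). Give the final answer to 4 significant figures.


b = 1.7160/3 = 0.572 m
A = 0.572^2 * sin(25 deg) * (1 + cos(25 deg))
A = 0.2636 m^2


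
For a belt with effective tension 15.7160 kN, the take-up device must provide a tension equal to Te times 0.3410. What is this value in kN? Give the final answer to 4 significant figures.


T_tu = 15.7160 * 0.3410
T_tu = 5.359 kN


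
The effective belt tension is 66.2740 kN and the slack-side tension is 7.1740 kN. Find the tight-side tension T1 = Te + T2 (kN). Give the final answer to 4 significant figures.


T1 = Te + T2 = 66.2740 + 7.1740
T1 = 73.45 kN


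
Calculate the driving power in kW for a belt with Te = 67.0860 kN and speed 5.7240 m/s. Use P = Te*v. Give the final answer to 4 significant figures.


P = Te * v = 67.0860 * 5.7240
P = 384.0 kW


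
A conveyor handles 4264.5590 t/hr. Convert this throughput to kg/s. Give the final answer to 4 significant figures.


m_dot = 4264.5590 * 1000 / 3600
m_dot = 1185 kg/s


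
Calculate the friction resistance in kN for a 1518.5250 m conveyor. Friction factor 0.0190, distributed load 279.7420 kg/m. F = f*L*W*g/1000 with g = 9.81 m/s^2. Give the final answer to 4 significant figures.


F = 0.0190 * 1518.5250 * 279.7420 * 9.81 / 1000
F = 79.18 kN


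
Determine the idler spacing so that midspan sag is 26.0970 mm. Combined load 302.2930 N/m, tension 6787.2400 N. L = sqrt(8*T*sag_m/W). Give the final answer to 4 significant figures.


sag = 26.0970/1000 = 0.026097 m
L = sqrt(8 * 6787.2400 * 0.026097 / 302.2930)
L = 2.165 m


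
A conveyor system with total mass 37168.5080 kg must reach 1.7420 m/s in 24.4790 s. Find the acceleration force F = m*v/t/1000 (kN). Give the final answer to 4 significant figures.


F = 37168.5080 * 1.7420 / 24.4790 / 1000
F = 2.645 kN


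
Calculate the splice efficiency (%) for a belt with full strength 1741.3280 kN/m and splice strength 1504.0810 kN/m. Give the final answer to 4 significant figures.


Eff = 1504.0810 / 1741.3280 * 100
Eff = 86.38 %


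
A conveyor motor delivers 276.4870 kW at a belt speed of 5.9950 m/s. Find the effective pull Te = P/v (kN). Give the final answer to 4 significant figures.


Te = P / v = 276.4870 / 5.9950
Te = 46.12 kN


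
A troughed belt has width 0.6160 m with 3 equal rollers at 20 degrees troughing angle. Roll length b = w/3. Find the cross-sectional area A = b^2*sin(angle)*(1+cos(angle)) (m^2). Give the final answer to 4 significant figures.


b = 0.6160/3 = 0.205333 m
A = 0.205333^2 * sin(20 deg) * (1 + cos(20 deg))
A = 0.02797 m^2


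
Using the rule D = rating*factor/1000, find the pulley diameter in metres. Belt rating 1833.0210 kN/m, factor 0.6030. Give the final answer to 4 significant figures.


D = 1833.0210 * 0.6030 / 1000
D = 1.105 m


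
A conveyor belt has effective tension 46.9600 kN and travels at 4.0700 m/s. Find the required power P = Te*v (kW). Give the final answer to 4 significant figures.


P = Te * v = 46.9600 * 4.0700
P = 191.1 kW


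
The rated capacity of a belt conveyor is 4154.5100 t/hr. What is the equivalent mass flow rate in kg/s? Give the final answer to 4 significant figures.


m_dot = 4154.5100 * 1000 / 3600
m_dot = 1154 kg/s


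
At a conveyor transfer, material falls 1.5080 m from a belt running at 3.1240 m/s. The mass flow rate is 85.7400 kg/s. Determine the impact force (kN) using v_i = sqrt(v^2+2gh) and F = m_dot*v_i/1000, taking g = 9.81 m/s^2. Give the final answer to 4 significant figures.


v_i = sqrt(3.1240^2 + 2*9.81*1.5080) = 6.27267 m/s
F = 85.7400 * 6.27267 / 1000
F = 0.5378 kN


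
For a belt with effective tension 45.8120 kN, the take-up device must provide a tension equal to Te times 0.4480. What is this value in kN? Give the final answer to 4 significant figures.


T_tu = 45.8120 * 0.4480
T_tu = 20.52 kN


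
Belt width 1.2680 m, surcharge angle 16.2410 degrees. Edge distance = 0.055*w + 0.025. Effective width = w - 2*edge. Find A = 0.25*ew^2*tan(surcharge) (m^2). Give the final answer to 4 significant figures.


edge = 0.055*1.2680 + 0.025 = 0.09474 m
ew = 1.2680 - 2*0.09474 = 1.07852 m
A = 0.25 * 1.07852^2 * tan(16.2410 deg)
A = 0.08471 m^2


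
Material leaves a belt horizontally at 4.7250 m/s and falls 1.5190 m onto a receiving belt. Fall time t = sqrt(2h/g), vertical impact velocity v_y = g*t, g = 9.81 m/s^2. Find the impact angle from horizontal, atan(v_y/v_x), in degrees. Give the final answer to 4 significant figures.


t = sqrt(2*1.5190/9.81) = 0.556493 s
v_y = 9.81 * 0.556493 = 5.4592 m/s
angle = atan(5.4592 / 4.7250) = 49.12 deg


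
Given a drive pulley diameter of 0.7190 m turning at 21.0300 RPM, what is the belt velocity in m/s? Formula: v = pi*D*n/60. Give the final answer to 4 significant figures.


v = pi * 0.7190 * 21.0300 / 60
v = 0.7917 m/s


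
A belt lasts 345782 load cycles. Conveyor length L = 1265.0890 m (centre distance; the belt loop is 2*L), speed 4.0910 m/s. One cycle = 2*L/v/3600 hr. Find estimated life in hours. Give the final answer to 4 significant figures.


cycle_time = 2 * 1265.0890 / 4.0910 / 3600 = 0.171798 hr
life = 345782 * 0.171798 = 59400 hours


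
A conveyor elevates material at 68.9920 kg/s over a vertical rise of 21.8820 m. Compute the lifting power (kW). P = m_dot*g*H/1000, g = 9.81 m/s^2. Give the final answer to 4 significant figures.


P = 68.9920 * 9.81 * 21.8820 / 1000
P = 14.81 kW


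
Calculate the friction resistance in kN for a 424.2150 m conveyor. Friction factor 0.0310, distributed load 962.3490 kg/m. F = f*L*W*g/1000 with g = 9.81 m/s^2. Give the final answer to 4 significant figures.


F = 0.0310 * 424.2150 * 962.3490 * 9.81 / 1000
F = 124.2 kN


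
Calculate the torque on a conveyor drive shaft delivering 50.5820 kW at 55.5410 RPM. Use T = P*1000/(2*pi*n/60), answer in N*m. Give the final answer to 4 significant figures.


omega = 2*pi*55.5410/60 = 5.81624 rad/s
T = 50.5820*1000 / 5.81624
T = 8697 N*m


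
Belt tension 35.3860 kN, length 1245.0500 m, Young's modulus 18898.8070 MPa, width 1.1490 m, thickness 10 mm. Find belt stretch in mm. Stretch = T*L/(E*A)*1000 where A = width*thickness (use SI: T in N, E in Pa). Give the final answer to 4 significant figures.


A = 1.1490 * 0.01 = 0.01149 m^2
Stretch = 35.3860*1000 * 1245.0500 / (18898.8070e6 * 0.01149) * 1000
Stretch = 202.9 mm


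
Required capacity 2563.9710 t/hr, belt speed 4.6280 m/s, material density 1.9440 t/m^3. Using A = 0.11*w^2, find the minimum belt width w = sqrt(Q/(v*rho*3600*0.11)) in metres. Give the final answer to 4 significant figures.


A_req = 2563.9710 / (4.6280 * 1.9440 * 3600) = 0.0791628 m^2
w = sqrt(0.0791628 / 0.11)
w = 0.8483 m


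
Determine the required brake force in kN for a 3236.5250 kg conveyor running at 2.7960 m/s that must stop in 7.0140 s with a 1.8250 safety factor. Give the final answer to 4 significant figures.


F = 3236.5250 * 2.7960 / 7.0140 * 1.8250 / 1000
F = 2.355 kN


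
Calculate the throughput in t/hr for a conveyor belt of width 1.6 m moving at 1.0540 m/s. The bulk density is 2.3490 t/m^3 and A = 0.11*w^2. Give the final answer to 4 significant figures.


A = 0.11 * 1.6^2 = 0.2816 m^2
C = 0.2816 * 1.0540 * 2.3490 * 3600
C = 2510 t/hr


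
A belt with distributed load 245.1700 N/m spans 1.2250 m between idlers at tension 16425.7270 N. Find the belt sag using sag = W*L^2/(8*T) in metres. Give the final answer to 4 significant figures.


sag = 245.1700 * 1.2250^2 / (8 * 16425.7270)
sag = 0.002800 m


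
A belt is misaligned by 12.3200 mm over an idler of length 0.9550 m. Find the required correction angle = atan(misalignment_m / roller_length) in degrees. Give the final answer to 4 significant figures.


misalign_m = 12.3200 / 1000 = 0.012320 m
angle = atan(0.012320 / 0.9550)
angle = 0.7391 deg


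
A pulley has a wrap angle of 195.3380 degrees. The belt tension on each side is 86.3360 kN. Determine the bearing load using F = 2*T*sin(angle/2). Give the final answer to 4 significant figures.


F = 2 * 86.3360 * sin(195.3380/2 deg)
F = 171.1 kN


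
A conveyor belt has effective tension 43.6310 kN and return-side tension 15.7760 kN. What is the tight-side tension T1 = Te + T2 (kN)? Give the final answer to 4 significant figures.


T1 = Te + T2 = 43.6310 + 15.7760
T1 = 59.41 kN


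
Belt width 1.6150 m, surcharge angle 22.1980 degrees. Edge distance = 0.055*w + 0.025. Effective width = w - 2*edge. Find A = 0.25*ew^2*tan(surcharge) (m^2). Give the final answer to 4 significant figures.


edge = 0.055*1.6150 + 0.025 = 0.113825 m
ew = 1.6150 - 2*0.113825 = 1.38735 m
A = 0.25 * 1.38735^2 * tan(22.1980 deg)
A = 0.1963 m^2


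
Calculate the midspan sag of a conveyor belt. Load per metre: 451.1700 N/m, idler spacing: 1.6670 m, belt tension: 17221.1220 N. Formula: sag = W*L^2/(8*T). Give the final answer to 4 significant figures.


sag = 451.1700 * 1.6670^2 / (8 * 17221.1220)
sag = 0.009100 m


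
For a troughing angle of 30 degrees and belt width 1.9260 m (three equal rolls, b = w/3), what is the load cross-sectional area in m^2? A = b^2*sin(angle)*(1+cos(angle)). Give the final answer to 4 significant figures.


b = 1.9260/3 = 0.642 m
A = 0.642^2 * sin(30 deg) * (1 + cos(30 deg))
A = 0.3846 m^2


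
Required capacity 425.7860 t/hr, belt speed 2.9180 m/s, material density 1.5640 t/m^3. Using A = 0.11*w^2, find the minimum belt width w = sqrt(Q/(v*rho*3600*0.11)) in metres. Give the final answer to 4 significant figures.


A_req = 425.7860 / (2.9180 * 1.5640 * 3600) = 0.0259159 m^2
w = sqrt(0.0259159 / 0.11)
w = 0.4854 m


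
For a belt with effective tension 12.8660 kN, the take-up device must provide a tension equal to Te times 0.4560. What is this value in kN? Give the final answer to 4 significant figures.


T_tu = 12.8660 * 0.4560
T_tu = 5.867 kN


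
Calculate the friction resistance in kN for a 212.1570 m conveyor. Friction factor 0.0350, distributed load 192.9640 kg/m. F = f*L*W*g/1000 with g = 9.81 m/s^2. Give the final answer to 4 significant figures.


F = 0.0350 * 212.1570 * 192.9640 * 9.81 / 1000
F = 14.06 kN


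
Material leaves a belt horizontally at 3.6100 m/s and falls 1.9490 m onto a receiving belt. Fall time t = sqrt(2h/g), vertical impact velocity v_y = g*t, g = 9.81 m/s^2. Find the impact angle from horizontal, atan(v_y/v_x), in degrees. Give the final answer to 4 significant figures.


t = sqrt(2*1.9490/9.81) = 0.630357 s
v_y = 9.81 * 0.630357 = 6.1838 m/s
angle = atan(6.1838 / 3.6100) = 59.72 deg


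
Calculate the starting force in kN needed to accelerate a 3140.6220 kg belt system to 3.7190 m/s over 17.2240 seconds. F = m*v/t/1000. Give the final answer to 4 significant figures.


F = 3140.6220 * 3.7190 / 17.2240 / 1000
F = 0.6781 kN


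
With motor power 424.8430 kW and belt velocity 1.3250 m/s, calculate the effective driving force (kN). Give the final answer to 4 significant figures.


Te = P / v = 424.8430 / 1.3250
Te = 320.6 kN


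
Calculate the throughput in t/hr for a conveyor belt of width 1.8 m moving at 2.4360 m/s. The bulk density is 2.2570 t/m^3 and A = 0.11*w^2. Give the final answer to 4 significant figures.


A = 0.11 * 1.8^2 = 0.3564 m^2
C = 0.3564 * 2.4360 * 2.2570 * 3600
C = 7054 t/hr


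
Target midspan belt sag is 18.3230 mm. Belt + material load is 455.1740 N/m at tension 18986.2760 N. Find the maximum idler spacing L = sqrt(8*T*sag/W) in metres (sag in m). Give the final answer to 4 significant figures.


sag = 18.3230/1000 = 0.018323 m
L = sqrt(8 * 18986.2760 * 0.018323 / 455.1740)
L = 2.473 m


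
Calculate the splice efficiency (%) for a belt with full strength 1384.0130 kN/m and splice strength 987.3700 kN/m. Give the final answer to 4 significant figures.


Eff = 987.3700 / 1384.0130 * 100
Eff = 71.34 %


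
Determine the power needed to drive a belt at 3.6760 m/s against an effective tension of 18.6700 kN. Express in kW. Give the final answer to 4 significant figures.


P = Te * v = 18.6700 * 3.6760
P = 68.63 kW


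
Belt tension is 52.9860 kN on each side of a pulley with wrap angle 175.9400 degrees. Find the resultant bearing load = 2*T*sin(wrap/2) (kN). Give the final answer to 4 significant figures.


F = 2 * 52.9860 * sin(175.9400/2 deg)
F = 105.9 kN


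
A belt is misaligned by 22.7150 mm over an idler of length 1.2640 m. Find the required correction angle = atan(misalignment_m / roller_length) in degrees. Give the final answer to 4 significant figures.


misalign_m = 22.7150 / 1000 = 0.022715 m
angle = atan(0.022715 / 1.2640)
angle = 1.030 deg


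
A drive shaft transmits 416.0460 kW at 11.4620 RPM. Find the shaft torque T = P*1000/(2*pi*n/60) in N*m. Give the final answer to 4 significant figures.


omega = 2*pi*11.4620/60 = 1.2003 rad/s
T = 416.0460*1000 / 1.2003
T = 346600 N*m


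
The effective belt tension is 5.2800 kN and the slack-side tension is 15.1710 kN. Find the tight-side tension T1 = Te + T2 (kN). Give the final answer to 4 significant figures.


T1 = Te + T2 = 5.2800 + 15.1710
T1 = 20.45 kN


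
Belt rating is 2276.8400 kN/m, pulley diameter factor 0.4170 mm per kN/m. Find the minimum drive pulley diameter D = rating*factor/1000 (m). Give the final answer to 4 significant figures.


D = 2276.8400 * 0.4170 / 1000
D = 0.9494 m


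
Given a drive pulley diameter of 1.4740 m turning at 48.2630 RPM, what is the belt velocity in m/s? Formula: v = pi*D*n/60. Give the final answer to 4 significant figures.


v = pi * 1.4740 * 48.2630 / 60
v = 3.725 m/s


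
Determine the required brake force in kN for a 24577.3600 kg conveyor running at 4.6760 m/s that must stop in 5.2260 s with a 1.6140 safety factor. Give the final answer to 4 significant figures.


F = 24577.3600 * 4.6760 / 5.2260 * 1.6140 / 1000
F = 35.49 kN


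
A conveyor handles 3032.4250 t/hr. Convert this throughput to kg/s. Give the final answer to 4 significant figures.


m_dot = 3032.4250 * 1000 / 3600
m_dot = 842.3 kg/s


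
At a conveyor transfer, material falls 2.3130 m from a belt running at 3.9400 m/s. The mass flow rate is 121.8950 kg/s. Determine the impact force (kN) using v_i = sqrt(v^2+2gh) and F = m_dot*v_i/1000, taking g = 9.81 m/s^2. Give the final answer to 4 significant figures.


v_i = sqrt(3.9400^2 + 2*9.81*2.3130) = 7.80414 m/s
F = 121.8950 * 7.80414 / 1000
F = 0.9513 kN


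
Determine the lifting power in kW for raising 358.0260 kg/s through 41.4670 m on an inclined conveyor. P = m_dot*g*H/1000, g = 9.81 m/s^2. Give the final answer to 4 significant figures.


P = 358.0260 * 9.81 * 41.4670 / 1000
P = 145.6 kW


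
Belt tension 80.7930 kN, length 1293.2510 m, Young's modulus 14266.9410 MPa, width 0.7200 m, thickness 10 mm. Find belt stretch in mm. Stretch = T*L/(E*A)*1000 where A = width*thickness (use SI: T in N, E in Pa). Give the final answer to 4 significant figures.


A = 0.7200 * 0.01 = 0.00720 m^2
Stretch = 80.7930*1000 * 1293.2510 / (14266.9410e6 * 0.00720) * 1000
Stretch = 1017 mm


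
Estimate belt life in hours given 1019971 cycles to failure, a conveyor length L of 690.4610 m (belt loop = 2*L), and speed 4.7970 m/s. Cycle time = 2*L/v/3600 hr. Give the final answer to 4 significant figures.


cycle_time = 2 * 690.4610 / 4.7970 / 3600 = 0.0799644 hr
life = 1019971 * 0.0799644 = 81560 hours


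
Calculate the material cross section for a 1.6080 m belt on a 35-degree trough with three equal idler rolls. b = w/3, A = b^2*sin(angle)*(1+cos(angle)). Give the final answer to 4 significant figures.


b = 1.6080/3 = 0.536 m
A = 0.536^2 * sin(35 deg) * (1 + cos(35 deg))
A = 0.2998 m^2


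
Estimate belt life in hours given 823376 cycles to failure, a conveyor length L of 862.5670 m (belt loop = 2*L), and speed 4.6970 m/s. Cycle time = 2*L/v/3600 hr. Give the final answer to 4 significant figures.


cycle_time = 2 * 862.5670 / 4.6970 / 3600 = 0.102023 hr
life = 823376 * 0.102023 = 84000 hours


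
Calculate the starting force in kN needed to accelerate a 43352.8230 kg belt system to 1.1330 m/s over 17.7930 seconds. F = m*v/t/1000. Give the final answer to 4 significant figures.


F = 43352.8230 * 1.1330 / 17.7930 / 1000
F = 2.761 kN


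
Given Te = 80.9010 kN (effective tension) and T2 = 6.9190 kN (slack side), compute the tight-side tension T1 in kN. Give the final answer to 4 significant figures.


T1 = Te + T2 = 80.9010 + 6.9190
T1 = 87.82 kN


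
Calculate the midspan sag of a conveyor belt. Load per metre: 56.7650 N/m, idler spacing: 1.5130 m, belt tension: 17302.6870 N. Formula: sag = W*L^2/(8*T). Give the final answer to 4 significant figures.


sag = 56.7650 * 1.5130^2 / (8 * 17302.6870)
sag = 0.0009388 m


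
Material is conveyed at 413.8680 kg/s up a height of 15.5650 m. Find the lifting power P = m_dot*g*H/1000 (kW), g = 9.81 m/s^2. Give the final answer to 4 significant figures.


P = 413.8680 * 9.81 * 15.5650 / 1000
P = 63.19 kW


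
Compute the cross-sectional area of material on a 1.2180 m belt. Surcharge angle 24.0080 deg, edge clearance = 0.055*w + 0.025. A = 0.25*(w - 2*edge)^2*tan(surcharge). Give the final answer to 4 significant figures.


edge = 0.055*1.2180 + 0.025 = 0.09199 m
ew = 1.2180 - 2*0.09199 = 1.03402 m
A = 0.25 * 1.03402^2 * tan(24.0080 deg)
A = 0.1191 m^2


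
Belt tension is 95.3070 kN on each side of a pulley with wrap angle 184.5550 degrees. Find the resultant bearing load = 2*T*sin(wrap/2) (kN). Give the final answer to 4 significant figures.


F = 2 * 95.3070 * sin(184.5550/2 deg)
F = 190.5 kN


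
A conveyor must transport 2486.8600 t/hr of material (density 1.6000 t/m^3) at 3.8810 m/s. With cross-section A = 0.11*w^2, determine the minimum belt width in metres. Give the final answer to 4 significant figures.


A_req = 2486.8600 / (3.8810 * 1.6000 * 3600) = 0.111246 m^2
w = sqrt(0.111246 / 0.11)
w = 1.006 m


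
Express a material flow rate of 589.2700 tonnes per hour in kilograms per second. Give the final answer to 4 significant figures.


m_dot = 589.2700 * 1000 / 3600
m_dot = 163.7 kg/s


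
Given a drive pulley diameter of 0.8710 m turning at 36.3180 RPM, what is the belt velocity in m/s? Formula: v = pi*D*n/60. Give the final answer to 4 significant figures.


v = pi * 0.8710 * 36.3180 / 60
v = 1.656 m/s


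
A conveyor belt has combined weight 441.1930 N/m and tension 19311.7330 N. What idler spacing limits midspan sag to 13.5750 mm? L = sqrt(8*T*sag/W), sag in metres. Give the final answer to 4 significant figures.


sag = 13.5750/1000 = 0.013575 m
L = sqrt(8 * 19311.7330 * 0.013575 / 441.1930)
L = 2.180 m
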